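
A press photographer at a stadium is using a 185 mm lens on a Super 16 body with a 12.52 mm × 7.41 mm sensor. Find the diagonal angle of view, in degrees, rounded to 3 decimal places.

Sensor diagonal = √(12.52² + 7.41²) = √211.6585 ≈ 14.5485 mm.
Angle of view α = 2·arctan(d/2f) with d = 14.5485 mm and f = 185 mm.
d/2f = 0.03932; arctan(0.03932) ≈ 2.2517°, so α ≈ 4.5034°.

4.503°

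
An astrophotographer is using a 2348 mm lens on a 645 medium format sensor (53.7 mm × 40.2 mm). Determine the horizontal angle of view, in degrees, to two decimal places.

1.31°

Angle of view α = 2·arctan(w/2f) with w = 53.7 mm and f = 2348 mm.
w/2f = 0.01144; arctan(0.01144) ≈ 0.6552°, so α ≈ 1.3103°.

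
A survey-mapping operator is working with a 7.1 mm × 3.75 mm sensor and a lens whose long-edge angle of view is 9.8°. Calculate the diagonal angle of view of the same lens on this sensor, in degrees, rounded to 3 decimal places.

11.075°

From the long-edge AOV: f = 7.1 / (2·tan(4.9°)) = 7.1 / 0.17146 ≈ 41.4090 mm.
Sensor diagonal = √(7.1² + 3.75²) = √64.4725 ≈ 8.0295 mm.
Diagonal AOV = 2·arctan(8.0295 / (2 × 41.4090)) = 2·arctan(0.09695) ≈ 11.0754°.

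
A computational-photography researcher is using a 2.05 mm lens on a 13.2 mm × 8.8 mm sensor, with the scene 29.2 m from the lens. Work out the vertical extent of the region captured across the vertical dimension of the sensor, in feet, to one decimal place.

dₒ: 29.2 m = 29200 mm.
Similar triangles through the lens centre give W/dₒ = h/dᵢ; with 1/f = 1/dₒ + 1/dᵢ this gives W = h·(dₒ − f)/f.
W = 8.8 mm × (29200 − 2.05) / 2.05 = 8.8 × 14242.9024 ≈ 125337.541 mm = 125337.541/304.8 ft = 411.212 ft.

411.2 ft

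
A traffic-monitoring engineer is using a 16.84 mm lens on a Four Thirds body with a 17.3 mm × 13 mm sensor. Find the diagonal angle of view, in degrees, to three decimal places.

Sensor diagonal = √(17.3² + 13²) = √468.2900 ≈ 21.6400 mm.
Angle of view α = 2·arctan(d/2f) with d = 21.6400 mm and f = 16.84 mm.
d/2f = 0.64252; arctan(0.64252) ≈ 32.7215°, so α ≈ 65.4430°.

65.443°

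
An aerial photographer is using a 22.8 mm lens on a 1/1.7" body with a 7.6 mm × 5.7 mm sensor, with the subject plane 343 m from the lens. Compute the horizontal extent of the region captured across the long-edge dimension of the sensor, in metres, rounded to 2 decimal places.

114.33 m

dₒ: 343 m = 343000 mm.
Similar triangles through the lens centre give W/dₒ = w/dᵢ; with 1/f = 1/dₒ + 1/dᵢ this gives W = w·(dₒ − f)/f.
W = 7.6 mm × (343000 − 22.8) / 22.8 = 7.6 × 15042.8596 ≈ 114325.733 mm = 114.326 m.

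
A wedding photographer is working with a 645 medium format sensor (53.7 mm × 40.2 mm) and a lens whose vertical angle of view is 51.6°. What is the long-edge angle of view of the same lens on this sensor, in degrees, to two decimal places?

65.71°

From the vertical AOV: f = 40.2 / (2·tan(25.8°)) = 40.2 / 0.96684 ≈ 41.5788 mm.
Long-edge AOV = 2·arctan(53.7 / (2 × 41.5788)) = 2·arctan(0.64576) ≈ 65.7056°.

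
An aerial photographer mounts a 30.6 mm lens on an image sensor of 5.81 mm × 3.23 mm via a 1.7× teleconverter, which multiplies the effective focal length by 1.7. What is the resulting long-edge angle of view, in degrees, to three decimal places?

6.393°

Effective focal length f = 30.6 × 1.7 = 52.02 mm.
α = 2·arctan(5.81 / (2 × 52.02)) = 2·arctan(0.05584) ≈ 6.3926°.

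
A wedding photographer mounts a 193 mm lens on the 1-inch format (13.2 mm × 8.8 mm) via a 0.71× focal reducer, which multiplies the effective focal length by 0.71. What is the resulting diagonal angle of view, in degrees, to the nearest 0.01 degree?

Effective focal length f = 193 × 0.71 = 137.03 mm.
Sensor diagonal = √(13.2² + 8.8²) = √251.6800 ≈ 15.8644 mm.
α = 2·arctan(15.864 / (2 × 137.03)) = 2·arctan(0.05789) ≈ 6.6259°.

6.63°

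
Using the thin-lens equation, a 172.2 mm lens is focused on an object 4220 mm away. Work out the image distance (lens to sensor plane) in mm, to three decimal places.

179.526 mm

1/dᵢ = 1/f − 1/dₒ = 1/172.2 − 1/4220 = 0.0055702 mm⁻¹.
dᵢ = 1/0.0055702 ≈ 179.5257 mm.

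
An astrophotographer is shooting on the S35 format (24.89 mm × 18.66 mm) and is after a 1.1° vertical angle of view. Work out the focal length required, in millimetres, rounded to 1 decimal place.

From α = 2·arctan(h/2f) we get f = h / (2·tan(α/2)).
With h = 18.66 mm and α/2 = 0.55°, tan(α/2) ≈ 0.00960, so f ≈ 18.66 / 0.01920 ≈ 971.9149 mm.

971.9 mm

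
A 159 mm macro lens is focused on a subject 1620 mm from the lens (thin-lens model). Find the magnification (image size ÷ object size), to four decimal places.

0.1088×

Thin lens: 1/f = 1/dₒ + 1/dᵢ → 1/dᵢ = 1/159 − 1/1620 = 0.0056720 mm⁻¹, so dᵢ ≈ 176.3039 mm.
Magnification m = dᵢ/dₒ = 176.3039/1620 ≈ 0.10883.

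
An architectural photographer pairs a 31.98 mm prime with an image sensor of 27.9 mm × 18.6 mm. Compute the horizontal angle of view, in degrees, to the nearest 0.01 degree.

Angle of view α = 2·arctan(w/2f) with w = 27.9 mm and f = 31.98 mm.
w/2f = 0.43621; arctan(0.43621) ≈ 23.5673°, so α ≈ 47.1346°.

47.13°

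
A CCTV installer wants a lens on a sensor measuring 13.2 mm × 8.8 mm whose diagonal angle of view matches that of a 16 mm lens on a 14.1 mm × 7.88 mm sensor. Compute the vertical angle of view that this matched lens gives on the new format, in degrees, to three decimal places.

31.284°

Sensor diagonal = √(14.1² + 7.88²) = √260.9044 ≈ 16.1525 mm.
Sensor diagonal = √(13.2² + 8.8²) = √251.6800 ≈ 15.8644 mm.
Equal diagonal AOV ⇒ f₂ = f₁ · 15.8644/16.1525 = 16 × 0.98216 ≈ 15.7146 mm.
Vertical AOV on the new format = 2·arctan(8.8 / (2 × 15.7146)) = 2·arctan(0.27999) ≈ 31.2839°.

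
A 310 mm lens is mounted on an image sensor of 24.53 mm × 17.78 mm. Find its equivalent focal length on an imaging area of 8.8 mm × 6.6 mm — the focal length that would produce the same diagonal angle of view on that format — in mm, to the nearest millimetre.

113 mm

Sensor diagonal = √(24.53² + 17.78²) = √917.8493 ≈ 30.2960 mm.
Sensor diagonal = √(8.8² + 6.6²) = √121.0000 ≈ 11.0000 mm.
Equal angle of view means equal diagonal/f ratio, so f₂ = f₁ · (diagonal₂/diagonal₁) = 310 × 11.0000/30.2960.
f₂ = 310 × 0.36308 ≈ 112.556 mm.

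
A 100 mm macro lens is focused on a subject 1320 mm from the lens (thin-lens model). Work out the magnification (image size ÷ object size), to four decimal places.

Thin lens: 1/f = 1/dₒ + 1/dᵢ → 1/dᵢ = 1/100 − 1/1320 = 0.0092424 mm⁻¹, so dᵢ ≈ 108.1967 mm.
Magnification m = dᵢ/dₒ = 108.1967/1320 ≈ 0.08197.

0.0820×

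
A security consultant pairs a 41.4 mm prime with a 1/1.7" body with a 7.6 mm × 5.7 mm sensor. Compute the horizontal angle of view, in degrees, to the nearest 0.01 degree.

Angle of view α = 2·arctan(w/2f) with w = 7.6 mm and f = 41.4 mm.
w/2f = 0.09179; arctan(0.09179) ≈ 5.2443°, so α ≈ 10.4887°.

10.49°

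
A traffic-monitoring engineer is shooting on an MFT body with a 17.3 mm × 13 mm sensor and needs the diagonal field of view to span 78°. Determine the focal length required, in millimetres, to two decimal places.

13.36 mm

Sensor diagonal = √(17.3² + 13²) = √468.2900 ≈ 21.6400 mm.
From α = 2·arctan(d/2f) we get f = d / (2·tan(α/2)).
With d = 21.6400 mm and α/2 = 39°, tan(α/2) ≈ 0.80978, so f ≈ 21.6400 / 1.61957 ≈ 13.3616 mm.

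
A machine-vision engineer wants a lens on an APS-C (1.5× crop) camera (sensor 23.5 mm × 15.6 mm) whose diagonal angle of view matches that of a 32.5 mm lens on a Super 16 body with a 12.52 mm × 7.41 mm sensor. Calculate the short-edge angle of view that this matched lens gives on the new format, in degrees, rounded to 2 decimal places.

14.11°

Sensor diagonal = √(12.52² + 7.41²) = √211.6585 ≈ 14.5485 mm.
Sensor diagonal = √(23.5² + 15.6²) = √795.6100 ≈ 28.2066 mm.
Equal diagonal AOV ⇒ f₂ = f₁ · 28.2066/14.5485 = 32.5 × 1.93880 ≈ 63.0109 mm.
Short-edge AOV on the new format = 2·arctan(15.6 / (2 × 63.0109)) = 2·arctan(0.12379) ≈ 14.1133°.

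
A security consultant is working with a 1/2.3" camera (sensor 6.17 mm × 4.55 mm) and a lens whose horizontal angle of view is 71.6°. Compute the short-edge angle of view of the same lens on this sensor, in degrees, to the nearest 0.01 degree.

From the horizontal AOV: f = 6.17 / (2·tan(35.8°)) = 6.17 / 1.44245 ≈ 4.2775 mm.
Short-edge AOV = 2·arctan(4.55 / (2 × 4.2775)) = 2·arctan(0.53186) ≈ 56.0133°.

56.01°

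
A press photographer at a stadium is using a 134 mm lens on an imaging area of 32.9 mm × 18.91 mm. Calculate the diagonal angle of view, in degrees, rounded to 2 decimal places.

Sensor diagonal = √(32.9² + 18.91²) = √1439.9981 ≈ 37.9473 mm.
Angle of view α = 2·arctan(d/2f) with d = 37.9473 mm and f = 134 mm.
d/2f = 0.14159; arctan(0.14159) ≈ 8.0592°, so α ≈ 16.1184°.

16.12°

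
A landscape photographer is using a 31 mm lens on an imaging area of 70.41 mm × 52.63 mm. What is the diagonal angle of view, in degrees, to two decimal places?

109.61°

Sensor diagonal = √(70.41² + 52.63²) = √7727.4850 ≈ 87.9061 mm.
Angle of view α = 2·arctan(d/2f) with d = 87.9061 mm and f = 31 mm.
d/2f = 1.41784; arctan(1.41784) ≈ 54.8048°, so α ≈ 109.6095°.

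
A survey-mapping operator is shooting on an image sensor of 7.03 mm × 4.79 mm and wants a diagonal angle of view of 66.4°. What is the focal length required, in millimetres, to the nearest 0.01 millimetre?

Sensor diagonal = √(7.03² + 4.79²) = √72.3650 ≈ 8.5068 mm.
From α = 2·arctan(d/2f) we get f = d / (2·tan(α/2)).
With d = 8.5068 mm and α/2 = 33.2°, tan(α/2) ≈ 0.65438, so f ≈ 8.5068 / 1.30876 ≈ 6.4998 mm.

6.50 mm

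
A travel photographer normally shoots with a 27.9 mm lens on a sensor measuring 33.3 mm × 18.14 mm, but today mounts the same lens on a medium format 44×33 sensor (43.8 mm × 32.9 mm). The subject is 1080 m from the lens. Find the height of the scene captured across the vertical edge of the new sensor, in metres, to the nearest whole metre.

1274 m

The focal length stays 27.9 mm; the relevant sensor dimension is now h = 32.9 mm. Object distance dₒ = 1080 m = 1.08e+06 mm.
Thin-lens field height W = h·(dₒ − f)/f = 32.9 × (1.08e+06 − 27.9)/27.9 ≈ 1273515.487 mm = 1273.52 m.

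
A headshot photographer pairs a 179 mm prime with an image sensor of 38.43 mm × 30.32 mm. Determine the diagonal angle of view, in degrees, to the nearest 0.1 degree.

Sensor diagonal = √(38.43² + 30.32²) = √2396.1673 ≈ 48.9507 mm.
Angle of view α = 2·arctan(d/2f) with d = 48.9507 mm and f = 179 mm.
d/2f = 0.13673; arctan(0.13673) ≈ 7.7860°, so α ≈ 15.5720°.

15.6°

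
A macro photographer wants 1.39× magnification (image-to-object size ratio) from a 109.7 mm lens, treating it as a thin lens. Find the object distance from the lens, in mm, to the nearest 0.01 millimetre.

188.62 mm

With m = dᵢ/dₒ and 1/f = 1/dₒ + 1/dᵢ, substituting dᵢ = m·dₒ gives 1/f = (1 + 1/m)/dₒ, hence dₒ = f·(1 + 1/m).
dₒ = 109.7 × (1 + 1/1.39) = 109.7 × 1.71942 ≈ 188.621 mm.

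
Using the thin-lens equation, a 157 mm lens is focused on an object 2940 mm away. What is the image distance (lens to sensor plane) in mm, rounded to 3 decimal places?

1/dᵢ = 1/f − 1/dₒ = 1/157 − 1/2940 = 0.0060293 mm⁻¹.
dᵢ = 1/0.0060293 ≈ 165.8570 mm.

165.857 mm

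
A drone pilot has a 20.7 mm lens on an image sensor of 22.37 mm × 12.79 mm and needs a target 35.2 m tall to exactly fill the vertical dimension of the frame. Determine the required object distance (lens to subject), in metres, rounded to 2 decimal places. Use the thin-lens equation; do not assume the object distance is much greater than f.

56.99 m

W: 35.2 m = 35200 mm.
Magnification m = h/W = dᵢ/dₒ; combined with 1/f = 1/dₒ + 1/dᵢ this gives dₒ = f·(1 + W/h).
dₒ = 20.7 mm × (1 + 35200/12.79) = 20.7 × 2753.1501 ≈ 56990.207 mm = 56.9902 m.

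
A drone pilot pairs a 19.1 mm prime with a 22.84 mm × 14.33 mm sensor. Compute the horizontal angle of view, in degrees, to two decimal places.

Angle of view α = 2·arctan(w/2f) with w = 22.84 mm and f = 19.1 mm.
w/2f = 0.59791; arctan(0.59791) ≈ 30.8754°, so α ≈ 61.7509°.

61.75°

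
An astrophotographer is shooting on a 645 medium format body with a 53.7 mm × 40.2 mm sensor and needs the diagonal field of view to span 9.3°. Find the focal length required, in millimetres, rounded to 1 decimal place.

Sensor diagonal = √(53.7² + 40.2²) = √4499.7300 ≈ 67.0800 mm.
From α = 2·arctan(d/2f) we get f = d / (2·tan(α/2)).
With d = 67.0800 mm and α/2 = 4.65°, tan(α/2) ≈ 0.08134, so f ≈ 67.0800 / 0.16267 ≈ 412.3613 mm.

412.4 mm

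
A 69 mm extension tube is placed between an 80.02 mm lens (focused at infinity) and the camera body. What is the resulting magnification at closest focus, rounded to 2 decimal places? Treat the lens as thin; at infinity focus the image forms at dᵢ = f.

The tube moves the image plane from f to f + e, so dᵢ = 80.02 + 69 = 149.02 mm. Focus is achieved when 1/f = 1/dₒ + 1/dᵢ, giving dₒ = 1/(1/f − 1/(f+e)).
Magnification m = dᵢ/dₒ = (f+e)·(1/f − 1/(f+e)) = e/f = 69/80.02 ≈ 0.8623.

0.86×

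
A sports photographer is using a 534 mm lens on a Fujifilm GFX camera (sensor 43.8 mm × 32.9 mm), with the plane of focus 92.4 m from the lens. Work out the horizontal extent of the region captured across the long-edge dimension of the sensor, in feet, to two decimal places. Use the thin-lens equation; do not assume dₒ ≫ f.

dₒ: 92.4 m = 92400 mm.
Similar triangles through the lens centre give W/dₒ = w/dᵢ; with 1/f = 1/dₒ + 1/dᵢ this gives W = w·(dₒ − f)/f.
W = 43.8 mm × (92400 − 534) / 534 = 43.8 × 172.0337 ≈ 7535.076 mm = 7535.076/304.8 ft = 24.7214 ft.

24.72 ft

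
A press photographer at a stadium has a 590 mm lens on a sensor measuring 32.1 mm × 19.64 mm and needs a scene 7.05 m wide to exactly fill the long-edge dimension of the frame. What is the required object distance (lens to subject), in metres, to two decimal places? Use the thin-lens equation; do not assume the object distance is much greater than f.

130.17 m

W: 7.05 m = 7050 mm.
Magnification m = w/W = dᵢ/dₒ; combined with 1/f = 1/dₒ + 1/dᵢ this gives dₒ = f·(1 + W/w).
dₒ = 590 mm × (1 + 7050/32.1) = 590 × 220.6262 ≈ 130169.439 mm = 130.169 m.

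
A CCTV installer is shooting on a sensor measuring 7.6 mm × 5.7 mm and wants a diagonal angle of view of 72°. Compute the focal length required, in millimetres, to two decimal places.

Sensor diagonal = √(7.6² + 5.7²) = √90.2500 ≈ 9.5000 mm.
From α = 2·arctan(d/2f) we get f = d / (2·tan(α/2)).
With d = 9.5000 mm and α/2 = 36°, tan(α/2) ≈ 0.72654, so f ≈ 9.5000 / 1.45309 ≈ 6.5378 mm.

6.54 mm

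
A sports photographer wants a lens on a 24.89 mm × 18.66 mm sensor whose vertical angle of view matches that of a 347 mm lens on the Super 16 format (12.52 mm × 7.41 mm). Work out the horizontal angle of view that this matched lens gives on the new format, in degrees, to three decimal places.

1.632°

Equal vertical AOV ⇒ f₂ = f₁ · 18.66/7.41 = 347 × 2.51822 ≈ 873.8219 mm.
Horizontal AOV on the new format = 2·arctan(24.89 / (2 × 873.8219)) = 2·arctan(0.01424) ≈ 1.6319°.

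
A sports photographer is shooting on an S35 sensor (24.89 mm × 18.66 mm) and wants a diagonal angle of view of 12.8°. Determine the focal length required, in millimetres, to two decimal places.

Sensor diagonal = √(24.89² + 18.66²) = √967.7077 ≈ 31.1080 mm.
From α = 2·arctan(d/2f) we get f = d / (2·tan(α/2)).
With d = 31.1080 mm and α/2 = 6.4°, tan(α/2) ≈ 0.11217, so f ≈ 31.1080 / 0.22434 ≈ 138.6670 mm.

138.67 mm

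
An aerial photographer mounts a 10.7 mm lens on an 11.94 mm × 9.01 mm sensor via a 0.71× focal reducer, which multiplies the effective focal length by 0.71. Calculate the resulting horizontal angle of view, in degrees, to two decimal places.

Effective focal length f = 10.7 × 0.71 = 7.597 mm.
α = 2·arctan(11.94 / (2 × 7.597)) = 2·arctan(0.78584) ≈ 76.3231°.

76.32°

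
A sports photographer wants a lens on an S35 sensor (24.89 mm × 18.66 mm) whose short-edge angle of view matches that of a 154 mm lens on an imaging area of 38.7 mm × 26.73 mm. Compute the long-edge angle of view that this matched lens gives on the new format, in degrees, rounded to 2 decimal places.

Equal short-edge AOV ⇒ f₂ = f₁ · 18.66/26.73 = 154 × 0.69809 ≈ 107.5062 mm.
Long-edge AOV on the new format = 2·arctan(24.89 / (2 × 107.5062)) = 2·arctan(0.11576) ≈ 13.2064°.

13.21°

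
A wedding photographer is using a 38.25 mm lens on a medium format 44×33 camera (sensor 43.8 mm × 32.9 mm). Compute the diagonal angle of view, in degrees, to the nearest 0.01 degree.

Sensor diagonal = √(43.8² + 32.9²) = √3000.8500 ≈ 54.7800 mm.
Angle of view α = 2·arctan(d/2f) with d = 54.7800 mm and f = 38.25 mm.
d/2f = 0.71608; arctan(0.71608) ≈ 35.6056°, so α ≈ 71.2113°.

71.21°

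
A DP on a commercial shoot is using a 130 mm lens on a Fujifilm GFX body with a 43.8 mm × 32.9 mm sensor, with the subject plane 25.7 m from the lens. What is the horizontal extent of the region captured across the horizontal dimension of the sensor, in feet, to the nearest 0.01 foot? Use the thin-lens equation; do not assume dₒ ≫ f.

28.26 ft

dₒ: 25.7 m = 25700 mm.
Similar triangles through the lens centre give W/dₒ = w/dᵢ; with 1/f = 1/dₒ + 1/dᵢ this gives W = w·(dₒ − f)/f.
W = 43.8 mm × (25700 − 130) / 130 = 43.8 × 196.6923 ≈ 8615.123 mm = 8615.123/304.8 ft = 28.2648 ft.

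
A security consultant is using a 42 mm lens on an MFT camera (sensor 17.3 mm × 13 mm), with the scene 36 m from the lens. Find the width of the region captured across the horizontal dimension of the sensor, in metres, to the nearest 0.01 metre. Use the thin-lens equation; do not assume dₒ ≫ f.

dₒ: 36 m = 36000 mm.
Similar triangles through the lens centre give W/dₒ = w/dᵢ; with 1/f = 1/dₒ + 1/dᵢ this gives W = w·(dₒ − f)/f.
W = 17.3 mm × (36000 − 42) / 42 = 17.3 × 856.1429 ≈ 14811.271 mm = 14.8113 m.

14.81 m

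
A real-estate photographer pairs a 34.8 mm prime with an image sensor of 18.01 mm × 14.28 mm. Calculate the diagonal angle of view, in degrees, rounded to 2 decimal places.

Sensor diagonal = √(18.01² + 14.28²) = √528.2785 ≈ 22.9843 mm.
Angle of view α = 2·arctan(d/2f) with d = 22.9843 mm and f = 34.8 mm.
d/2f = 0.33023; arctan(0.33023) ≈ 18.2750°, so α ≈ 36.5500°.

36.55°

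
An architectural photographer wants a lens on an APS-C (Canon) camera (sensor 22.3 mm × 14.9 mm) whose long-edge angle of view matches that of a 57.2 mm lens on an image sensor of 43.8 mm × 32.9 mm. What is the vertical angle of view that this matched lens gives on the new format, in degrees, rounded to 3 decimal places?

28.699°

Equal long-edge AOV ⇒ f₂ = f₁ · 22.3/43.8 = 57.2 × 0.50913 ≈ 29.1224 mm.
Vertical AOV on the new format = 2·arctan(14.9 / (2 × 29.1224)) = 2·arctan(0.25582) ≈ 28.6990°.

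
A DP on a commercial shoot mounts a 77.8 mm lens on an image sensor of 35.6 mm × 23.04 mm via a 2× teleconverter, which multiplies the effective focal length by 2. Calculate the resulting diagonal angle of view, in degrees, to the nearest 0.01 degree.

15.52°

Effective focal length f = 77.8 × 2 = 155.6 mm.
Sensor diagonal = √(35.6² + 23.04²) = √1798.2016 ≈ 42.4052 mm.
α = 2·arctan(42.405 / (2 × 155.6)) = 2·arctan(0.13626) ≈ 15.5191°.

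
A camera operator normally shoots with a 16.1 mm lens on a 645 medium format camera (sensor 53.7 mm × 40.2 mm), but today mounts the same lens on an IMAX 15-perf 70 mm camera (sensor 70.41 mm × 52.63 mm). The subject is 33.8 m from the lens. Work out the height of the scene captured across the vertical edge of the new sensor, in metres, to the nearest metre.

The focal length stays 16.1 mm; the relevant sensor dimension is now h = 52.63 mm. Object distance dₒ = 33.8 m = 33800 mm.
Thin-lens field height W = h·(dₒ − f)/f = 52.63 × (33800 − 16.1)/16.1 ≈ 110437.681 mm = 110.438 m.

110 m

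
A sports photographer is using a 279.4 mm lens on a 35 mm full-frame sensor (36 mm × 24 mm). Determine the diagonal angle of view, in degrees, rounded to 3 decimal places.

8.855°

Sensor diagonal = √(36² + 24²) = √1872.0000 ≈ 43.2666 mm.
Angle of view α = 2·arctan(d/2f) with d = 43.2666 mm and f = 279.4 mm.
d/2f = 0.07743; arctan(0.07743) ≈ 4.4274°, so α ≈ 8.8549°.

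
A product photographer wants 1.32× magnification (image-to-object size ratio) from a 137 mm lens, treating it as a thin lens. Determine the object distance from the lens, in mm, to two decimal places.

240.79 mm

With m = dᵢ/dₒ and 1/f = 1/dₒ + 1/dᵢ, substituting dᵢ = m·dₒ gives 1/f = (1 + 1/m)/dₒ, hence dₒ = f·(1 + 1/m).
dₒ = 137 × (1 + 1/1.32) = 137 × 1.75758 ≈ 240.788 mm.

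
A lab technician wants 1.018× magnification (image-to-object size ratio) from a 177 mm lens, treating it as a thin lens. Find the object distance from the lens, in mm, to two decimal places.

350.87 mm

With m = dᵢ/dₒ and 1/f = 1/dₒ + 1/dᵢ, substituting dᵢ = m·dₒ gives 1/f = (1 + 1/m)/dₒ, hence dₒ = f·(1 + 1/m).
dₒ = 177 × (1 + 1/1.018) = 177 × 1.98232 ≈ 350.870 mm.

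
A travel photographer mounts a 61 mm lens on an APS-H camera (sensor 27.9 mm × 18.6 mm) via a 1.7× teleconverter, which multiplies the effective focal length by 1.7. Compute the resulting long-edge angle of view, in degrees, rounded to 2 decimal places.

Effective focal length f = 61 × 1.7 = 103.7 mm.
α = 2·arctan(27.9 / (2 × 103.7)) = 2·arctan(0.13452) ≈ 15.3232°.

15.32°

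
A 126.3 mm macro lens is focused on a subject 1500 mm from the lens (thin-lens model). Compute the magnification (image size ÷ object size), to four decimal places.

0.0919×

Thin lens: 1/f = 1/dₒ + 1/dᵢ → 1/dᵢ = 1/126.3 − 1/1500 = 0.0072510 mm⁻¹, so dᵢ ≈ 137.9122 mm.
Magnification m = dᵢ/dₒ = 137.9122/1500 ≈ 0.09194.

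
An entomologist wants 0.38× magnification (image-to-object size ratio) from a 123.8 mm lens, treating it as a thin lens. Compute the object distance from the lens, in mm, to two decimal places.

449.59 mm

With m = dᵢ/dₒ and 1/f = 1/dₒ + 1/dᵢ, substituting dᵢ = m·dₒ gives 1/f = (1 + 1/m)/dₒ, hence dₒ = f·(1 + 1/m).
dₒ = 123.8 × (1 + 1/0.38) = 123.8 × 3.63158 ≈ 449.589 mm.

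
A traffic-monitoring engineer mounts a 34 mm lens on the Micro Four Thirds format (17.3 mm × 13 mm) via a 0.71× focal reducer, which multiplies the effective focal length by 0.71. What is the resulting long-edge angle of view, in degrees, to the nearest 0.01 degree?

39.43°

Effective focal length f = 34 × 0.71 = 24.14 mm.
α = 2·arctan(17.3 / (2 × 24.14)) = 2·arctan(0.35833) ≈ 39.4279°.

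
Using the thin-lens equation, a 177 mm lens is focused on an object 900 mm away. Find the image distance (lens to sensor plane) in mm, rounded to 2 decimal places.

220.33 mm

1/dᵢ = 1/f − 1/dₒ = 1/177 − 1/900 = 0.0045386 mm⁻¹.
dᵢ = 1/0.0045386 ≈ 220.3320 mm.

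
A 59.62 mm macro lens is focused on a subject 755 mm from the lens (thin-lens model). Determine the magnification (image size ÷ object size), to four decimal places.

0.0857×

Thin lens: 1/f = 1/dₒ + 1/dᵢ → 1/dᵢ = 1/59.62 − 1/755 = 0.0154484 mm⁻¹, so dᵢ ≈ 64.7317 mm.
Magnification m = dᵢ/dₒ = 64.7317/755 ≈ 0.08574.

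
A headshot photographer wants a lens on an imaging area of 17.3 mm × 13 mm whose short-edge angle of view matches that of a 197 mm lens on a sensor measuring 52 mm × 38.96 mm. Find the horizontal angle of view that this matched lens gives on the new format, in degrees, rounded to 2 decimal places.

14.99°

Equal short-edge AOV ⇒ f₂ = f₁ · 13/38.96 = 197 × 0.33368 ≈ 65.7341 mm.
Horizontal AOV on the new format = 2·arctan(17.3 / (2 × 65.7341)) = 2·arctan(0.13159) ≈ 14.9930°.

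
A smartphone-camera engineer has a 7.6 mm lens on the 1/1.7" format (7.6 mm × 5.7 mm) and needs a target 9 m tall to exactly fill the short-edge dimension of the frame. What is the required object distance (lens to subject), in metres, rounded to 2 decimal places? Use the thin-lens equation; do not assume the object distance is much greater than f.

W: 9 m = 9000 mm.
Magnification m = h/W = dᵢ/dₒ; combined with 1/f = 1/dₒ + 1/dᵢ this gives dₒ = f·(1 + W/h).
dₒ = 7.6 mm × (1 + 9000/5.7) = 7.6 × 1579.9474 ≈ 12007.600 mm = 12.0076 m.

12.01 m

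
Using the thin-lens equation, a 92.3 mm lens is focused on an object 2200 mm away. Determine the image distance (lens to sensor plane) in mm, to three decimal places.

96.342 mm

1/dᵢ = 1/f − 1/dₒ = 1/92.3 − 1/2200 = 0.0103797 mm⁻¹.
dᵢ = 1/0.0103797 ≈ 96.3420 mm.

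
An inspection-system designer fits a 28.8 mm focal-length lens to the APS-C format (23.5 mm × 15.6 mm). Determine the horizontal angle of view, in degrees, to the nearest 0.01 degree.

Angle of view α = 2·arctan(w/2f) with w = 23.5 mm and f = 28.8 mm.
w/2f = 0.40799; arctan(0.40799) ≈ 22.1948°, so α ≈ 44.3896°.

44.39°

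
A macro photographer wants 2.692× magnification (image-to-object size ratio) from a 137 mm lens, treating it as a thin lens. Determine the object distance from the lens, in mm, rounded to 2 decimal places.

With m = dᵢ/dₒ and 1/f = 1/dₒ + 1/dᵢ, substituting dᵢ = m·dₒ gives 1/f = (1 + 1/m)/dₒ, hence dₒ = f·(1 + 1/m).
dₒ = 137 × (1 + 1/2.692) = 137 × 1.37147 ≈ 187.892 mm.

187.89 mm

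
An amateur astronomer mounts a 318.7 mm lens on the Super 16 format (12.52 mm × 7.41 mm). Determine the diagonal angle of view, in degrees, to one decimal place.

Sensor diagonal = √(12.52² + 7.41²) = √211.6585 ≈ 14.5485 mm.
Angle of view α = 2·arctan(d/2f) with d = 14.5485 mm and f = 318.7 mm.
d/2f = 0.02282; arctan(0.02282) ≈ 1.3075°, so α ≈ 2.6151°.

2.6°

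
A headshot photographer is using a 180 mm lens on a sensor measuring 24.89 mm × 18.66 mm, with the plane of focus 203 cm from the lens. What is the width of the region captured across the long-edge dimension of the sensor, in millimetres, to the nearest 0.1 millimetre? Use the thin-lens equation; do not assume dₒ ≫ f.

dₒ: 203 cm = 2030 mm.
Similar triangles through the lens centre give W/dₒ = w/dᵢ; with 1/f = 1/dₒ + 1/dᵢ this gives W = w·(dₒ − f)/f.
W = 24.89 mm × (2030 − 180) / 180 = 24.89 × 10.2778 ≈ 255.814 mm.

255.8 mm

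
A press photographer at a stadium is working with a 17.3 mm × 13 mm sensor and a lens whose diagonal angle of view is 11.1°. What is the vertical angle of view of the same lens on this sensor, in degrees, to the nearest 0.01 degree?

6.68°

Sensor diagonal = √(17.3² + 13²) = √468.2900 ≈ 21.6400 mm.
From the diagonal AOV: f = 21.6400 / (2·tan(5.55°)) = 21.6400 / 0.19434 ≈ 111.3514 mm.
Vertical AOV = 2·arctan(13 / (2 × 111.3514)) = 2·arctan(0.05837) ≈ 6.6816°.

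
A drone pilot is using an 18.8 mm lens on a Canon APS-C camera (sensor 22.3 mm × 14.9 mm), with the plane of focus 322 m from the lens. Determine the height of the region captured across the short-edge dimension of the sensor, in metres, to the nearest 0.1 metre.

dₒ: 322 m = 322000 mm.
Similar triangles through the lens centre give W/dₒ = h/dᵢ; with 1/f = 1/dₒ + 1/dᵢ this gives W = h·(dₒ − f)/f.
W = 14.9 mm × (322000 − 18.8) / 18.8 = 14.9 × 17126.6596 ≈ 255187.228 mm = 255.187 m.

255.2 m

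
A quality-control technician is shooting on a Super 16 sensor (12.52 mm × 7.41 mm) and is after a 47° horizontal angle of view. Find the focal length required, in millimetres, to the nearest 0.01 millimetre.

From α = 2·arctan(w/2f) we get f = w / (2·tan(α/2)).
With w = 12.52 mm and α/2 = 23.5°, tan(α/2) ≈ 0.43481, so f ≈ 12.52 / 0.86962 ≈ 14.3970 mm.

14.40 mm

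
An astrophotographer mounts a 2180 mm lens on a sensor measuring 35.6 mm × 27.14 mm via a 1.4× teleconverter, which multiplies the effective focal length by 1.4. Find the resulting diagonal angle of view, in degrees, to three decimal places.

Effective focal length f = 2180 × 1.4 = 3052 mm.
Sensor diagonal = √(35.6² + 27.14²) = √2003.9396 ≈ 44.7654 mm.
α = 2·arctan(44.765 / (2 × 3052)) = 2·arctan(0.00733) ≈ 0.8404°.

0.840°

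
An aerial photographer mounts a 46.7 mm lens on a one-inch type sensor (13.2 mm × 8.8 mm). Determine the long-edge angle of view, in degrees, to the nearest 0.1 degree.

16.1°

Angle of view α = 2·arctan(w/2f) with w = 13.2 mm and f = 46.7 mm.
w/2f = 0.14133; arctan(0.14133) ≈ 8.0442°, so α ≈ 16.0884°.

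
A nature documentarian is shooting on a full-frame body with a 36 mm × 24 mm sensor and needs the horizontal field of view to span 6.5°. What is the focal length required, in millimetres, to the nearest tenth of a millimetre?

317.0 mm

From α = 2·arctan(w/2f) we get f = w / (2·tan(α/2)).
With w = 36 mm and α/2 = 3.25°, tan(α/2) ≈ 0.05678, so f ≈ 36 / 0.11357 ≈ 316.9901 mm.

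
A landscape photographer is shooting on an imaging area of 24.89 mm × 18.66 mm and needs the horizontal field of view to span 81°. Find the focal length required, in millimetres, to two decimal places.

From α = 2·arctan(w/2f) we get f = w / (2·tan(α/2)).
With w = 24.89 mm and α/2 = 40.5°, tan(α/2) ≈ 0.85408, so f ≈ 24.89 / 1.70816 ≈ 14.5712 mm.

14.57 mm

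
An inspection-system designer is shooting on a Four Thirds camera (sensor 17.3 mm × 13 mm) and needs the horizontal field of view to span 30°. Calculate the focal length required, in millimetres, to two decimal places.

32.28 mm

From α = 2·arctan(w/2f) we get f = w / (2·tan(α/2)).
With w = 17.3 mm and α/2 = 15°, tan(α/2) ≈ 0.26795, so f ≈ 17.3 / 0.53590 ≈ 32.2822 mm.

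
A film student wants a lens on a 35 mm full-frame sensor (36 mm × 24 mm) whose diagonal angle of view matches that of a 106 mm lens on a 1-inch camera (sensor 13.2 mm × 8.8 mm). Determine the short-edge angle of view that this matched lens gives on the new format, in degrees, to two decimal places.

4.75°

Sensor diagonal = √(13.2² + 8.8²) = √251.6800 ≈ 15.8644 mm.
Sensor diagonal = √(36² + 24²) = √1872.0000 ≈ 43.2666 mm.
Equal diagonal AOV ⇒ f₂ = f₁ · 43.2666/15.8644 = 106 × 2.72727 ≈ 289.0909 mm.
Short-edge AOV on the new format = 2·arctan(24 / (2 × 289.0909)) = 2·arctan(0.04151) ≈ 4.7539°.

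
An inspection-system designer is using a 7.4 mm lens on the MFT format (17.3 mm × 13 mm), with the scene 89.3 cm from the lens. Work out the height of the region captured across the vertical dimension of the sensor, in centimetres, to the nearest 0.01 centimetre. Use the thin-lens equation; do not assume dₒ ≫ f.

dₒ: 89.3 cm = 893 mm.
Similar triangles through the lens centre give W/dₒ = h/dᵢ; with 1/f = 1/dₒ + 1/dᵢ this gives W = h·(dₒ − f)/f.
W = 13 mm × (893 − 7.4) / 7.4 = 13 × 119.6757 ≈ 1555.784 mm = 155.578 cm.

155.58 cm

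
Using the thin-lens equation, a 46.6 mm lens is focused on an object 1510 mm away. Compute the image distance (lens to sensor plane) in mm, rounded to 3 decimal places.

48.084 mm

1/dᵢ = 1/f − 1/dₒ = 1/46.6 − 1/1510 = 0.0207970 mm⁻¹.
dᵢ = 1/0.0207970 ≈ 48.0839 mm.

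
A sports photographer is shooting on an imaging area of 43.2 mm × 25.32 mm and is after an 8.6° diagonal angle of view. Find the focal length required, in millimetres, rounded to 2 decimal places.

332.98 mm

Sensor diagonal = √(43.2² + 25.32²) = √2507.3424 ≈ 50.0734 mm.
From α = 2·arctan(d/2f) we get f = d / (2·tan(α/2)).
With d = 50.0734 mm and α/2 = 4.3°, tan(α/2) ≈ 0.07519, so f ≈ 50.0734 / 0.15038 ≈ 332.9772 mm.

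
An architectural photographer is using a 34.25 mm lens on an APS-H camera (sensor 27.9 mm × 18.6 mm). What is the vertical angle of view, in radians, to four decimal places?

Angle of view α = 2·arctan(h/2f) with h = 18.6 mm and f = 34.25 mm.
h/2f = 0.27153; arctan(0.27153) ≈ 0.2651 rad, so α ≈ 0.5303 rad.

0.5303 rad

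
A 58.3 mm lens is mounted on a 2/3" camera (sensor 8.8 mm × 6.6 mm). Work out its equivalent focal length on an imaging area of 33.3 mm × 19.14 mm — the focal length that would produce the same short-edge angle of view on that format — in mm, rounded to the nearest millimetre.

169 mm

Equal angle of view means equal height/f ratio, so f₂ = f₁ · (height₂/height₁) = 58.3 × 19.14/6.6.
f₂ = 58.3 × 2.90000 ≈ 169.070 mm.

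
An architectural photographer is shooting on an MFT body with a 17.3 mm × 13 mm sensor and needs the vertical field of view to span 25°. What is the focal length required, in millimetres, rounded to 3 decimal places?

29.320 mm

From α = 2·arctan(h/2f) we get f = h / (2·tan(α/2)).
With h = 13 mm and α/2 = 12.5°, tan(α/2) ≈ 0.22169, so f ≈ 13 / 0.44339 ≈ 29.3196 mm.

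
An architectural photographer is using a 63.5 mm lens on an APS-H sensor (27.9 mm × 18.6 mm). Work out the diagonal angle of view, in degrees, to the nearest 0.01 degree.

Sensor diagonal = √(27.9² + 18.6²) = √1124.3700 ≈ 33.5316 mm.
Angle of view α = 2·arctan(d/2f) with d = 33.5316 mm and f = 63.5 mm.
d/2f = 0.26403; arctan(0.26403) ≈ 14.7902°, so α ≈ 29.5804°.

29.58°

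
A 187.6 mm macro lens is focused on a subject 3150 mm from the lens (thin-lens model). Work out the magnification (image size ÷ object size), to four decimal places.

Thin lens: 1/f = 1/dₒ + 1/dᵢ → 1/dᵢ = 1/187.6 − 1/3150 = 0.0050130 mm⁻¹, so dᵢ ≈ 199.4802 mm.
Magnification m = dᵢ/dₒ = 199.4802/3150 ≈ 0.06333.

0.0633×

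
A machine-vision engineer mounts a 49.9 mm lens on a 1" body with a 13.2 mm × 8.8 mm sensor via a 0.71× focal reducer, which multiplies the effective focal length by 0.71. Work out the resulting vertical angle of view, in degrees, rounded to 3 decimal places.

Effective focal length f = 49.9 × 0.71 = 35.429 mm.
α = 2·arctan(8.8 / (2 × 35.429)) = 2·arctan(0.12419) ≈ 14.1589°.

14.159°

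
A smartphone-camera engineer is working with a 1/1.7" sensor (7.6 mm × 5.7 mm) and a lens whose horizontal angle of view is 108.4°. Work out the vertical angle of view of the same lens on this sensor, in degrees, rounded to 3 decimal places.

From the horizontal AOV: f = 7.6 / (2·tan(54.2°)) = 7.6 / 2.77307 ≈ 2.7406 mm.
Vertical AOV = 2·arctan(5.7 / (2 × 2.7406)) = 2·arctan(1.03990) ≈ 92.2411°.

92.241°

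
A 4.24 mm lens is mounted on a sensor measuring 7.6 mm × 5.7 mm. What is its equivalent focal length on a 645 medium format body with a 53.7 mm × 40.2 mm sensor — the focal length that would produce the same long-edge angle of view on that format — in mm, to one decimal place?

30.0 mm

Equal angle of view means equal width/f ratio, so f₂ = f₁ · (width₂/width₁) = 4.24 × 53.7/7.6.
f₂ = 4.24 × 7.06579 ≈ 29.959 mm.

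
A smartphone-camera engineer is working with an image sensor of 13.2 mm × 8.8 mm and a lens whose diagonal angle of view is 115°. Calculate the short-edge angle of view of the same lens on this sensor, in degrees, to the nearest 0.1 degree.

82.1°

Sensor diagonal = √(13.2² + 8.8²) = √251.6800 ≈ 15.8644 mm.
From the diagonal AOV: f = 15.8644 / (2·tan(57.5°)) = 15.8644 / 3.13937 ≈ 5.0534 mm.
Short-edge AOV = 2·arctan(8.8 / (2 × 5.0534)) = 2·arctan(0.87070) ≈ 82.0925°.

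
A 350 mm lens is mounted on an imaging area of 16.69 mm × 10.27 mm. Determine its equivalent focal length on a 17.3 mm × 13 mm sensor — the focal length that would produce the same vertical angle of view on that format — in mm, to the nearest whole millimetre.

Equal angle of view means equal height/f ratio, so f₂ = f₁ · (height₂/height₁) = 350 × 13/10.27.
f₂ = 350 × 1.26582 ≈ 443.038 mm.

443 mm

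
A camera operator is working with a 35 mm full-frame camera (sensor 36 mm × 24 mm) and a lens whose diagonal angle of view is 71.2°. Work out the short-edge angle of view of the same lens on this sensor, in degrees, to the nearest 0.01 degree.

43.32°

Sensor diagonal = √(36² + 24²) = √1872.0000 ≈ 43.2666 mm.
From the diagonal AOV: f = 43.2666 / (2·tan(35.6°)) = 43.2666 / 1.43186 ≈ 30.2171 mm.
Short-edge AOV = 2·arctan(24 / (2 × 30.2171)) = 2·arctan(0.39713) ≈ 43.3187°.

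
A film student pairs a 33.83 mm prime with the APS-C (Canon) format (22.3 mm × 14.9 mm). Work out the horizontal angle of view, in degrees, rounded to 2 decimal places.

Angle of view α = 2·arctan(w/2f) with w = 22.3 mm and f = 33.83 mm.
w/2f = 0.32959; arctan(0.32959) ≈ 18.2417°, so α ≈ 36.4833°.

36.48°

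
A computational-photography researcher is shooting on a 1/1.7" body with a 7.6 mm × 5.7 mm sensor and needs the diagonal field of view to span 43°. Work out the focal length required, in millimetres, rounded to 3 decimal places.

12.059 mm

Sensor diagonal = √(7.6² + 5.7²) = √90.2500 ≈ 9.5000 mm.
From α = 2·arctan(d/2f) we get f = d / (2·tan(α/2)).
With d = 9.5000 mm and α/2 = 21.5°, tan(α/2) ≈ 0.39391, so f ≈ 9.5000 / 0.78782 ≈ 12.0586 mm.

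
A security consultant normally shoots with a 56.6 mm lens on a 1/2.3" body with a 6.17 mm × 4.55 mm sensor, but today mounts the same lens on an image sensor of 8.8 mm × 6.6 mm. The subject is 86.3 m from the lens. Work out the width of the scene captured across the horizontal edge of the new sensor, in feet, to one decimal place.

The focal length stays 56.6 mm; the relevant sensor dimension is now w = 8.8 mm. Object distance dₒ = 86.3 m = 86300 mm.
Thin-lens field width W = w·(dₒ − f)/f = 8.8 × (86300 − 56.6)/56.6 ≈ 13408.868 mm = 13408.868/304.8 ft = 43.9923 ft.

44.0 ft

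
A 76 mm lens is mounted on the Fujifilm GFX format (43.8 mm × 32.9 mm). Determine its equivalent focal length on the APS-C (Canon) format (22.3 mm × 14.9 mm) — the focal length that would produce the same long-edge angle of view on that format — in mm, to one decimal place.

Equal angle of view means equal width/f ratio, so f₂ = f₁ · (width₂/width₁) = 76 × 22.3/43.8.
f₂ = 76 × 0.50913 ≈ 38.694 mm.

38.7 mm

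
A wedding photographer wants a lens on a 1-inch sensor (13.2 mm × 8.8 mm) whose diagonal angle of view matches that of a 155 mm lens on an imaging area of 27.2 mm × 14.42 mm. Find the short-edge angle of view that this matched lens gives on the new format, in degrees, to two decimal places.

Sensor diagonal = √(27.2² + 14.42²) = √947.7764 ≈ 30.7860 mm.
Sensor diagonal = √(13.2² + 8.8²) = √251.6800 ≈ 15.8644 mm.
Equal diagonal AOV ⇒ f₂ = f₁ · 15.8644/30.7860 = 155 × 0.51531 ≈ 79.8736 mm.
Short-edge AOV on the new format = 2·arctan(8.8 / (2 × 79.8736)) = 2·arctan(0.05509) ≈ 6.3061°.

6.31°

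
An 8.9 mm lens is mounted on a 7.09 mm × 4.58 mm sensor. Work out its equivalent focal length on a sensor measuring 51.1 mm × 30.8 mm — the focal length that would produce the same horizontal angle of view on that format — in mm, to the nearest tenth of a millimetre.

64.1 mm

Equal angle of view means equal width/f ratio, so f₂ = f₁ · (width₂/width₁) = 8.9 × 51.1/7.09.
f₂ = 8.9 × 7.20733 ≈ 64.145 mm.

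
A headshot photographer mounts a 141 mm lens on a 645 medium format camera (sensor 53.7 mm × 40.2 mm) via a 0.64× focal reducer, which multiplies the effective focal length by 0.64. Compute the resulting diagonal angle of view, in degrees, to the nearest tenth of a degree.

Effective focal length f = 141 × 0.64 = 90.24 mm.
Sensor diagonal = √(53.7² + 40.2²) = √4499.7300 ≈ 67.0800 mm.
α = 2·arctan(67.080 / (2 × 90.24)) = 2·arctan(0.37168) ≈ 40.7778°.

40.8°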